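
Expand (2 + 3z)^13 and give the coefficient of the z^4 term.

The general term is C(13,j)·(2)^j·(3z)^(13-j); the z^4 term has j = 9.
C(13,9) = 715.
Coefficient = C(13,9) · 2^9 · 3^4 = 715 · 512 · 81 = 29652480.

29652480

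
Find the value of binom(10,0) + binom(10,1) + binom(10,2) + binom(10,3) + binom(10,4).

386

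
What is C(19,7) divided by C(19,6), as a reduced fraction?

13/7

C(n,k+1)/C(n,k) = (n−k)/(k+1) = (19−6)/(6+1) = 13/7.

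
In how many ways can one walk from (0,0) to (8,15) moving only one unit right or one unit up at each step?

490314

Each path is a sequence of 23 steps with 8 rights: C(23,8) = 490314.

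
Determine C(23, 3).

1771

C(23,3) = (23·22·21) / 3! = 10626 / 6 = 1771.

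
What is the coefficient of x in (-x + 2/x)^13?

General term: C(13,j)·(-x)^j·(2/x)^(13-j), with x-exponent 1j − 1(13−j) = 2j − 13.
Set 2j − 13 = 1: j = 7.
C(13,7) = 1716; (-1)^7 = -1; 2^6 = 64.
Coefficient = 1716 · (-1) · 64 = -109824.

-109824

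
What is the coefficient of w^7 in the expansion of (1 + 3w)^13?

3752892

The general term is C(13,j)·(1)^j·(3w)^(13-j); the w^7 term has j = 6.
C(13,6) = 1716.
Coefficient = C(13,6) · 3^7 = 1716 · 2187 = 3752892.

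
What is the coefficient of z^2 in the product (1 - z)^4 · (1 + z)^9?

6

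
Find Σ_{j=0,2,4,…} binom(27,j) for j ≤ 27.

67108864

Even-j terms of row 27 sum to 2^26 = 67108864.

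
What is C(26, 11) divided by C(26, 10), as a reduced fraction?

16/11

C(n,k+1)/C(n,k) = (n−k)/(k+1) = (26−10)/(10+1) = 16/11.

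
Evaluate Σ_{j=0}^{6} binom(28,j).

499178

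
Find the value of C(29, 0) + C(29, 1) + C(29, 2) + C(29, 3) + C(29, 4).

27841

1 + 29 + 406 + 3654 + 23751 = 27841.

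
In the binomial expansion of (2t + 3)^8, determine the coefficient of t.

34992

The general term is C(8,j)·(2t)^j·(3)^(8-j); the t^1 term has j = 1.
C(8,1) = 8.
Coefficient = C(8,1) · 2^1 · 3^7 = 8 · 2 · 2187 = 34992.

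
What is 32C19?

C(32,19) = C(32,13) by symmetry.
C(32,13) = (32·31·30·29·28·27·26·25·24·23·22·21·20) / 13! = 2163102632570880000 / 6227020800 = 347373600.

347373600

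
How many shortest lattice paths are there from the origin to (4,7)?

330

Each path is a sequence of 11 steps with 4 rights: C(11,4) = 330.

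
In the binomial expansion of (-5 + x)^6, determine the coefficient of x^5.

The general term is C(6,j)·(-5)^j·(x)^(6-j); the x^5 term has j = 1.
C(6,1) = 6.
Coefficient = C(6,1) · (-5)^1 = 6 · (-5) = -30.

-30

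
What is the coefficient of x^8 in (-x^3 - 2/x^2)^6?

60

General term: C(6,j)·(-x^3)^j·(-2/x^2)^(6-j), with x-exponent 3j − 2(6−j) = 5j − 12.
Set 5j − 12 = 8: j = 4.
C(6,4) = 15; (-1)^4 = 1; (-2)^2 = 4.
Coefficient = 15 · 1 · 4 = 60.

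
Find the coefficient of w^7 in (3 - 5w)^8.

-1875000

The general term is C(8,j)·(3)^j·(-5w)^(8-j); the w^7 term has j = 1.
C(8,1) = 8.
Coefficient = C(8,1) · 3^1 · (-5)^7 = 8 · 3 · (-78125) = -1875000.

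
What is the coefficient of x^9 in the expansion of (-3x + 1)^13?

-14073345

The general term is C(13,j)·(-3x)^j·(1)^(13-j); the x^9 term has j = 9.
C(13,9) = 715.
Coefficient = C(13,9) · (-3)^9 = 715 · (-19683) = -14073345.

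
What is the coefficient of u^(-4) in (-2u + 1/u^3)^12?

126720

General term: C(12,j)·(-2u)^j·(1/u^3)^(12-j), with u-exponent 1j − 3(12−j) = 4j − 36.
Set 4j − 36 = -4: j = 8.
C(12,8) = 495; (-2)^8 = 256; 1^4 = 1.
Coefficient = 495 · 256 · 1 = 126720.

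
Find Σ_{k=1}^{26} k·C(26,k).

872415232

Differentiating (1+x)^26 and setting x=1: Σ k·C(26,k) = 26·2^25 = 872415232.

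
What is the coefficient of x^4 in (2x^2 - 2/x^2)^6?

General term: C(6,j)·(2x^2)^j·(-2/x^2)^(6-j), with x-exponent 2j − 2(6−j) = 4j − 12.
Set 4j − 12 = 4: j = 4.
C(6,4) = 15; 2^4 = 16; (-2)^2 = 4.
Coefficient = 15 · 16 · 4 = 960.

960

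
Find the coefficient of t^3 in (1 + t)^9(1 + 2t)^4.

Coefficient of t^3 = Σ_{j} C(9,j)·1^j·C(4,3-j)·2^(3-j) for j from 0 to 3.
= 32 + 216 + 288 + 84 = 620.

620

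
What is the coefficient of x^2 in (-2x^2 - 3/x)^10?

General term: C(10,j)·(-2x^2)^j·(-3/x)^(10-j), with x-exponent 2j − 1(10−j) = 3j − 10.
Set 3j − 10 = 2: j = 4.
C(10,4) = 210; (-2)^4 = 16; (-3)^6 = 729.
Coefficient = 210 · 16 · 729 = 2449440.

2449440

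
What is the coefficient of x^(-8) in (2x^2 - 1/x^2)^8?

112

General term: C(8,j)·(2x^2)^j·(-1/x^2)^(8-j), with x-exponent 2j − 2(8−j) = 4j − 16.
Set 4j − 16 = -8: j = 2.
C(8,2) = 28; 2^2 = 4; (-1)^6 = 1.
Coefficient = 28 · 4 · 1 = 112.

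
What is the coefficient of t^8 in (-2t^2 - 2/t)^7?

-2688

General term: C(7,j)·(-2t^2)^j·(-2/t)^(7-j), with t-exponent 2j − 1(7−j) = 3j − 7.
Set 3j − 7 = 8: j = 5.
C(7,5) = 21; (-2)^5 = -32; (-2)^2 = 4.
Coefficient = 21 · (-32) · 4 = -2688.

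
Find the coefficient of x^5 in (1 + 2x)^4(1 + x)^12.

12336

Coefficient of x^5 = Σ_{j} C(4,j)·2^j·C(12,5-j)·1^(5-j) for j from 0 to 4.
= 792 + 3960 + 5280 + 2112 + 192 = 12336.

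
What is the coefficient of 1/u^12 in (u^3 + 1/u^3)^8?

28

General term: C(8,j)·(u^3)^j·(1/u^3)^(8-j), with u-exponent 3j − 3(8−j) = 6j − 24.
Set 6j − 24 = -12: j = 2.
C(8,2) = 28; 1^2 = 1; 1^6 = 1.
Coefficient = 28 · 1 · 1 = 28.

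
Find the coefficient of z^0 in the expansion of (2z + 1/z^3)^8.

1792

General term: C(8,j)·(2z)^j·(1/z^3)^(8-j), with z-exponent 1j − 3(8−j) = 4j − 24.
Set 4j − 24 = 0: j = 6.
C(8,6) = 28; 2^6 = 64; 1^2 = 1.
Coefficient = 28 · 64 · 1 = 1792.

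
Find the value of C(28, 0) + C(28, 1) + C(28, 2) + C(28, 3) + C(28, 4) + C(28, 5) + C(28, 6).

1 + 28 + 378 + 3276 + 20475 + 98280 + 376740 = 499178.

499178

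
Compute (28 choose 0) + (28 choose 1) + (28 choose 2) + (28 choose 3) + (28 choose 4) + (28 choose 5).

122438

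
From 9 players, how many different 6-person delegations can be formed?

This is C(9,6) = 84.

84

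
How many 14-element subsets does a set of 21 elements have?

C(21,14) = C(21,7) by symmetry.
C(21,7) = (21·20·19·18·17·16·15) / 7! = 586051200 / 5040 = 116280.

116280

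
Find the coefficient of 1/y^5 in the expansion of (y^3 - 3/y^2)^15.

General term: C(15,j)·(y^3)^j·(-3/y^2)^(15-j), with y-exponent 3j − 2(15−j) = 5j − 30.
Set 5j − 30 = -5: j = 5.
C(15,5) = 3003; 1^5 = 1; (-3)^10 = 59049.
Coefficient = 3003 · 1 · 59049 = 177324147.

177324147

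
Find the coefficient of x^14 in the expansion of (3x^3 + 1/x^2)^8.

20412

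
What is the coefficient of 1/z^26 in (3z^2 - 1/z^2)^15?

45

General term: C(15,j)·(3z^2)^j·(-1/z^2)^(15-j), with z-exponent 2j − 2(15−j) = 4j − 30.
Set 4j − 30 = -26: j = 1.
C(15,1) = 15; 3^1 = 3; (-1)^14 = 1.
Coefficient = 15 · 3 · 1 = 45.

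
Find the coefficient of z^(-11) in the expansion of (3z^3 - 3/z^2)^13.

455976378

General term: C(13,j)·(3z^3)^j·(-3/z^2)^(13-j), with z-exponent 3j − 2(13−j) = 5j − 26.
Set 5j − 26 = -11: j = 3.
C(13,3) = 286; 3^3 = 27; (-3)^10 = 59049.
Coefficient = 286 · 27 · 59049 = 455976378.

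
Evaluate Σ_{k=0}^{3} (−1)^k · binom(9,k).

-56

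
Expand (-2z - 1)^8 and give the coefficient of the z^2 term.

The general term is C(8,j)·(-2z)^j·(-1)^(8-j); the z^2 term has j = 2.
C(8,2) = 28.
Coefficient = C(8,2) · (-2)^2 = 28 · 4 = 112.

112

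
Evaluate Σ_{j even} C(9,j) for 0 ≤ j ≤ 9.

Even-j terms of row 9 sum to 2^8 = 256.

256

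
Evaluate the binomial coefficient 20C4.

4845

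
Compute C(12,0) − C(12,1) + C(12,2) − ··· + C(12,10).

The partial alternating sum Σ_{k=0}^{10} (−1)^k C(12,k) = (−1)^10 C(11,10) = 11.

11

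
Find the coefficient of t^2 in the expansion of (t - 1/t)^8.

-56

General term: C(8,j)·(t)^j·(-1/t)^(8-j), with t-exponent 1j − 1(8−j) = 2j − 8.
Set 2j − 8 = 2: j = 5.
C(8,5) = 56; 1^5 = 1; (-1)^3 = -1.
Coefficient = 56 · 1 · (-1) = -56.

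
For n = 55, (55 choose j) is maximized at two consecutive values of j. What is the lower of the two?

For odd n = 55, C(55,j) peaks at j = (n−1)/2 and (n+1)/2; the lower is 27.

27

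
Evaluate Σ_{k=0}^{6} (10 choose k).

848

1 + 10 + 45 + 120 + 210 + 252 + 210 = 848.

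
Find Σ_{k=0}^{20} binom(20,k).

The entries of row 20 sum to 2^20 = 1048576.

1048576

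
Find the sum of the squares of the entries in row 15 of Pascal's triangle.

Σ C(15,i)² is the coefficient of x^15 in (1+x)^15(1+x)^15 = (1+x)^30, i.e. C(30,15) = 155117520.

155117520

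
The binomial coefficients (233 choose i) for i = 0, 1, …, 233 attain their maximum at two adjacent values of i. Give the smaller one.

For odd n = 233, C(233,i) peaks at i = (n−1)/2 and (n+1)/2; the smaller is 116.

116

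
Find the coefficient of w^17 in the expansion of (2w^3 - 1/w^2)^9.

General term: C(9,j)·(2w^3)^j·(-1/w^2)^(9-j), with w-exponent 3j − 2(9−j) = 5j − 18.
Set 5j − 18 = 17: j = 7.
C(9,7) = 36; 2^7 = 128; (-1)^2 = 1.
Coefficient = 36 · 128 · 1 = 4608.

4608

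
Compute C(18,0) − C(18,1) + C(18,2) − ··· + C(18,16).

The partial alternating sum Σ_{k=0}^{16} (−1)^k C(18,k) = (−1)^16 C(17,16) = 17.

17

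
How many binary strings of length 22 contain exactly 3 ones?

Choose the 3 positions: C(22,3) = 1540.

1540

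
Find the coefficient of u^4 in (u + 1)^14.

The general term is C(14,j)·(u)^j·(1)^(14-j); the u^4 term has j = 4.
C(14,4) = 1001.
Coefficient = C(14,4) = 1001.

1001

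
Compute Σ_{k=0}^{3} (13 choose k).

1 + 13 + 78 + 286 = 378.

378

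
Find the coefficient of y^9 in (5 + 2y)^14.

The general term is C(14,j)·(5)^j·(2y)^(14-j); the y^9 term has j = 5.
C(14,5) = 2002.
Coefficient = C(14,5) · 5^5 · 2^9 = 2002 · 3125 · 512 = 3203200000.

3203200000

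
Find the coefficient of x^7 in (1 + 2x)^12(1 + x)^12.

Coefficient of x^7 = Σ_{j} C(12,j)·2^j·C(12,7-j)·1^(7-j) for j from 0 to 7.
= 792 + 22176 + 209088 + 871200 + 1742400 + 1672704 + 709632 + 101376 = 5329368.

5329368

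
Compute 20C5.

15504

C(20,5) = (20·19·18·17·16) / 5! = 1860480 / 120 = 15504.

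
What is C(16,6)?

8008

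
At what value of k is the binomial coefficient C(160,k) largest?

80

C(160,k) is maximized at k = 160/2 = 80.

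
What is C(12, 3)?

220

C(12,3) = (12·11·10) / 3! = 1320 / 6 = 220.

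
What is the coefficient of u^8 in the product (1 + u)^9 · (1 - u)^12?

-126

Coefficient of u^8 = Σ_{j} C(9,j)·1^j·C(12,8-j)·(-1)^(8-j) for j from 0 to 8.
= 495 + (-7128) + 33264 + (-66528) + 62370 + (-27720) + 5544 + (-432) + 9 = -126.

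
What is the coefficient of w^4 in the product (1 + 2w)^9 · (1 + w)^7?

Coefficient of w^4 = Σ_{j} C(9,j)·2^j·C(7,4-j)·1^(4-j) for j from 0 to 4.
= 35 + 630 + 3024 + 4704 + 2016 = 10409.

10409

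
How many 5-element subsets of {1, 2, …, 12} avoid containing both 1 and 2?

All 5-subsets: C(12,5) = 792. Those containing both fixed elements: C(10,3) = 120.
792 − 120 = 672.

672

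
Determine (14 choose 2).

91

C(14,2) = (14·13) / 2! = 182 / 2 = 91.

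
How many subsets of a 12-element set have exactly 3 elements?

Choose the 3 positions: C(12,3) = 220.

220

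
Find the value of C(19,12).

50388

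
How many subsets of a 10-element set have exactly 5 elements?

252

Choose the 5 positions: C(10,5) = 252.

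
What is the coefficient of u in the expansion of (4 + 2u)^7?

57344

The general term is C(7,j)·(4)^j·(2u)^(7-j); the u^1 term has j = 6.
C(7,6) = 7.
Coefficient = C(7,6) · 4^6 · 2^1 = 7 · 4096 · 2 = 57344.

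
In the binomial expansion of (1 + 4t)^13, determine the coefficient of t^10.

299892736

The general term is C(13,j)·(1)^j·(4t)^(13-j); the t^10 term has j = 3.
C(13,3) = 286.
Coefficient = C(13,3) · 4^10 = 286 · 1048576 = 299892736.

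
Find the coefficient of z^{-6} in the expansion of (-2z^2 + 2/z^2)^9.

-43008

General term: C(9,j)·(-2z^2)^j·(2/z^2)^(9-j), with z-exponent 2j − 2(9−j) = 4j − 18.
Set 4j − 18 = -6: j = 3.
C(9,3) = 84; (-2)^3 = -8; 2^6 = 64.
Coefficient = 84 · (-8) · 64 = -43008.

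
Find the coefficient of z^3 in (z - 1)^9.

84

The general term is C(9,j)·(z)^j·(-1)^(9-j); the z^3 term has j = 3.
C(9,3) = 84.
Coefficient = C(9,3) = 84.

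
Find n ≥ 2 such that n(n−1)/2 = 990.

45

n(n−1)/2 = 990 ⇒ n(n−1) = 1980. Since 45·44 = 1980, n = 45.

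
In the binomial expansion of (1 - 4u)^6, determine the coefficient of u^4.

3840

The general term is C(6,j)·(1)^j·(-4u)^(6-j); the u^4 term has j = 2.
C(6,2) = 15.
Coefficient = C(6,2) · (-4)^4 = 15 · 256 = 3840.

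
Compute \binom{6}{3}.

20

C(6,3) = (6·5·4) / 3! = 120 / 6 = 20.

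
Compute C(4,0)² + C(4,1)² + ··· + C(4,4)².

Σ C(4,j)² is the coefficient of x^4 in (1+x)^4(1+x)^4 = (1+x)^8, i.e. C(8,4) = 70.

70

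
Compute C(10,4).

210

C(10,4) = (10·9·8·7) / 4! = 5040 / 24 = 210.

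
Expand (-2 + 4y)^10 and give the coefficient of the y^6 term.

13762560

The general term is C(10,j)·(-2)^j·(4y)^(10-j); the y^6 term has j = 4.
C(10,4) = 210.
Coefficient = C(10,4) · (-2)^4 · 4^6 = 210 · 16 · 4096 = 13762560.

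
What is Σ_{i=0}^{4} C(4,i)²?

By Vandermonde's identity, Σ C(4,i)² = C(8,4) = 70.

70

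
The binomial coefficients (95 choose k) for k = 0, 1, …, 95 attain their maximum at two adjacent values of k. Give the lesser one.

47

For odd n = 95, C(95,k) peaks at k = (n−1)/2 and (n+1)/2; the lesser is 47.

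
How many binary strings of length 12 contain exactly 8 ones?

Choose the 8 positions: C(12,8) = 495.

495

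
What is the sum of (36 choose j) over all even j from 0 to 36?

34359738368

Even-j terms of row 36 sum to 2^35 = 34359738368.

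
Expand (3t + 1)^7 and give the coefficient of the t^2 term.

189

The general term is C(7,j)·(3t)^j·(1)^(7-j); the t^2 term has j = 2.
C(7,2) = 21.
Coefficient = C(7,2) · 3^2 = 21 · 9 = 189.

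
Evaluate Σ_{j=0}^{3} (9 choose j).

130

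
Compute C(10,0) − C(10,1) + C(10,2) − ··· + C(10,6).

84

The partial alternating sum Σ_{k=0}^{6} (−1)^k C(10,k) = (−1)^6 C(9,6) = 84.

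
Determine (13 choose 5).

1287

C(13,5) = (13·12·11·10·9) / 5! = 154440 / 120 = 1287.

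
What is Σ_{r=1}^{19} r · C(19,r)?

4980736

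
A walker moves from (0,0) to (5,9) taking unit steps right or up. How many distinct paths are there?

2002

Each path is a sequence of 14 steps with 5 rights: C(14,5) = 2002.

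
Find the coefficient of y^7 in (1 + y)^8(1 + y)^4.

792

Coefficient of y^7 = Σ_{j} C(8,j)·C(4,7-j) for j from 3 to 7.
= 56 + 280 + 336 + 112 + 8 = 792.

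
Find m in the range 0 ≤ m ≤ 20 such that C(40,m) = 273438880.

9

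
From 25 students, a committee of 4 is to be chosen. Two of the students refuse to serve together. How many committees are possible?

12397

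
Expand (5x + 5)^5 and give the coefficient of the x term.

15625

The general term is C(5,j)·(5x)^j·(5)^(5-j); the x^1 term has j = 1.
C(5,1) = 5.
Coefficient = C(5,1) · 5^1 · 5^4 = 5 · 5 · 625 = 15625.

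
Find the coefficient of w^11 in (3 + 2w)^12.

The general term is C(12,j)·(3)^j·(2w)^(12-j); the w^11 term has j = 1.
C(12,1) = 12.
Coefficient = C(12,1) · 3^1 · 2^11 = 12 · 3 · 2048 = 73728.

73728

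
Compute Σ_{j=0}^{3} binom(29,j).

1 + 29 + 406 + 3654 = 4090.

4090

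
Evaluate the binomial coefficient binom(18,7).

C(18,7) = (18·17·16·15·14·13·12) / 7! = 160392960 / 5040 = 31824.

31824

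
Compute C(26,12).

C(26,12) = (26·25·24·23·22·21·20·19·18·17·16·15) / 12! = 4626053752320000 / 479001600 = 9657700.

9657700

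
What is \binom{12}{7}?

792

C(12,7) = C(12,5) by symmetry.
C(12,5) = (12·11·10·9·8) / 5! = 95040 / 120 = 792.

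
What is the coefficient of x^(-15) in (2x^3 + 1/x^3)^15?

General term: C(15,j)·(2x^3)^j·(1/x^3)^(15-j), with x-exponent 3j − 3(15−j) = 6j − 45.
Set 6j − 45 = -15: j = 5.
C(15,5) = 3003; 2^5 = 32; 1^10 = 1.
Coefficient = 3003 · 32 · 1 = 96096.

96096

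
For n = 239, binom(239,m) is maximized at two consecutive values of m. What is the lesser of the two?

For odd n = 239, C(239,m) peaks at m = (n−1)/2 and (n+1)/2; the lesser is 119.

119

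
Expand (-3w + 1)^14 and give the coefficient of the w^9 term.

-39405366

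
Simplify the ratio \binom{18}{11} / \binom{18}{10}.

C(n,k+1)/C(n,k) = (n−k)/(k+1) = (18−10)/(10+1) = 8/11.

8/11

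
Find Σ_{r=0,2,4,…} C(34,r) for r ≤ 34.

8589934592

Even-r terms of row 34 sum to 2^33 = 8589934592.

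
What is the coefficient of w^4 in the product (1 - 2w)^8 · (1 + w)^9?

-98

Coefficient of w^4 = Σ_{j} C(8,j)·(-2)^j·C(9,4-j)·1^(4-j) for j from 0 to 4.
= 126 + (-1344) + 4032 + (-4032) + 1120 = -98.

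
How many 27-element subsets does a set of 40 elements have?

12033222880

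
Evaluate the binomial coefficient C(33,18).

1037158320

C(33,18) = C(33,15) by symmetry.
C(33,15) = (33·32·31·30·29·28·27·26·25·24·23·22·21·20·19) / 15! = 1356265350621941760000 / 1307674368000 = 1037158320.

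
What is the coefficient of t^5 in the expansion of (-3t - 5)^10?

The general term is C(10,j)·(-3t)^j·(-5)^(10-j); the t^5 term has j = 5.
C(10,5) = 252.
Coefficient = C(10,5) · (-3)^5 · (-5)^5 = 252 · (-243) · (-3125) = 191362500.

191362500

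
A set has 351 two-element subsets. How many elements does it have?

27

n(n−1)/2 = 351 ⇒ n(n−1) = 702. Since 27·26 = 702, n = 27.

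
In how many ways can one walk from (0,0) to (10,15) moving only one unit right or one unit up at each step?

3268760

Each path is a sequence of 25 steps with 10 rights: C(25,10) = 3268760.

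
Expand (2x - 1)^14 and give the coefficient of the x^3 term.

The general term is C(14,j)·(2x)^j·(-1)^(14-j); the x^3 term has j = 3.
C(14,3) = 364.
Coefficient = C(14,3) · 2^3 · (-1)^11 = 364 · 8 · (-1) = -2912.

-2912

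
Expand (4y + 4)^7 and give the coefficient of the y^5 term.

344064

The general term is C(7,j)·(4y)^j·(4)^(7-j); the y^5 term has j = 5.
C(7,5) = 21.
Coefficient = C(7,5) · 4^5 · 4^2 = 21 · 1024 · 16 = 344064.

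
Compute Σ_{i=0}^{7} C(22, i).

280600

1 + 22 + 231 + 1540 + 7315 + 26334 + 74613 + 170544 = 280600.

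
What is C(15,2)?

105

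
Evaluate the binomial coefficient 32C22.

64512240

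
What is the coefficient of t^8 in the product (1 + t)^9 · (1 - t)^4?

Coefficient of t^8 = Σ_{j} C(9,j)·1^j·C(4,8-j)·(-1)^(8-j) for j from 4 to 8.
= 126 + (-504) + 504 + (-144) + 9 = -9.

-9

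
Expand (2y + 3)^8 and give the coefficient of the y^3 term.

108864

The general term is C(8,j)·(2y)^j·(3)^(8-j); the y^3 term has j = 3.
C(8,3) = 56.
Coefficient = C(8,3) · 2^3 · 3^5 = 56 · 8 · 243 = 108864.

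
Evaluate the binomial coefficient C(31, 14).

265182525

C(31,14) = (31·30·29·28·27·26·25·24·23·22·21·20·19·18) / 14! = 23118159385601280000 / 87178291200 = 265182525.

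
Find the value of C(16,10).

8008

C(16,10) = C(16,6) by symmetry.
C(16,6) = (16·15·14·13·12·11) / 6! = 5765760 / 720 = 8008.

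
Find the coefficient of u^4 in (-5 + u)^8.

The general term is C(8,j)·(-5)^j·(u)^(8-j); the u^4 term has j = 4.
C(8,4) = 70.
Coefficient = C(8,4) · (-5)^4 = 70 · 625 = 43750.

43750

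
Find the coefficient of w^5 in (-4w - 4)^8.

The general term is C(8,j)·(-4w)^j·(-4)^(8-j); the w^5 term has j = 5.
C(8,5) = 56.
Coefficient = C(8,5) · (-4)^5 · (-4)^3 = 56 · (-1024) · (-64) = 3670016.

3670016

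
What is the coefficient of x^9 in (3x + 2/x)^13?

General term: C(13,j)·(3x)^j·(2/x)^(13-j), with x-exponent 1j − 1(13−j) = 2j − 13.
Set 2j − 13 = 9: j = 11.
C(13,11) = 78; 3^11 = 177147; 2^2 = 4.
Coefficient = 78 · 177147 · 4 = 55269864.

55269864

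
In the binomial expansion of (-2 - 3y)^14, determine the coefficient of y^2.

3354624

The general term is C(14,j)·(-2)^j·(-3y)^(14-j); the y^2 term has j = 12.
C(14,12) = 91.
Coefficient = C(14,12) · (-2)^12 · (-3)^2 = 91 · 4096 · 9 = 3354624.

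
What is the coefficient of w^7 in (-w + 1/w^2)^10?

-10

General term: C(10,j)·(-w)^j·(1/w^2)^(10-j), with w-exponent 1j − 2(10−j) = 3j − 20.
Set 3j − 20 = 7: j = 9.
C(10,9) = 10; (-1)^9 = -1; 1^1 = 1.
Coefficient = 10 · (-1) · 1 = -10.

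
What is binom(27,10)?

C(27,10) = (27·26·25·24·23·22·21·20·19·18) / 10! = 30613591008000 / 3628800 = 8436285.

8436285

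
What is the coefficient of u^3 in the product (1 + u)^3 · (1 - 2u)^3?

Coefficient of u^3 = Σ_{j} C(3,j)·1^j·C(3,3-j)·(-2)^(3-j) for j from 0 to 3.
= (-8) + 36 + (-18) + 1 = 11.

11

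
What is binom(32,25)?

3365856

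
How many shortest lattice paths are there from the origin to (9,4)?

Each path is a sequence of 13 steps with 9 rights: C(13,9) = 715.

715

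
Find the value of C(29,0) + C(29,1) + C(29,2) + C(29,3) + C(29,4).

1 + 29 + 406 + 3654 + 23751 = 27841.

27841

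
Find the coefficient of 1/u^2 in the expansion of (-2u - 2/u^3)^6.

960

General term: C(6,j)·(-2u)^j·(-2/u^3)^(6-j), with u-exponent 1j − 3(6−j) = 4j − 18.
Set 4j − 18 = -2: j = 4.
C(6,4) = 15; (-2)^4 = 16; (-2)^2 = 4.
Coefficient = 15 · 16 · 4 = 960.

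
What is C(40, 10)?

C(40,10) = (40·39·38·37·36·35·34·33·32·31) / 10! = 3075990524006400 / 3628800 = 847660528.

847660528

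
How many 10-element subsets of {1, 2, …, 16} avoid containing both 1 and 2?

All 10-subsets: C(16,10) = 8008. Those containing both fixed elements: C(14,8) = 3003.
8008 − 3003 = 5005.

5005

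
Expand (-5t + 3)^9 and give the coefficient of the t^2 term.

1968300

The general term is C(9,j)·(-5t)^j·(3)^(9-j); the t^2 term has j = 2.
C(9,2) = 36.
Coefficient = C(9,2) · (-5)^2 · 3^7 = 36 · 25 · 2187 = 1968300.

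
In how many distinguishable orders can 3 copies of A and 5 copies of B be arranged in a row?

56

Choose positions for the A's: C(8,3) = 56.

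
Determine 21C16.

20349

C(21,16) = C(21,5) by symmetry.
C(21,5) = (21·20·19·18·17) / 5! = 2441880 / 120 = 20349.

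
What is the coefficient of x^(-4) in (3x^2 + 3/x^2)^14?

14363255907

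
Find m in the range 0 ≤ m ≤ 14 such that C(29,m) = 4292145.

C(29,m) increases on 0 ≤ m ≤ 14. C(29,7) = 1560780 and C(29,8) = 4292145, so m = 8.

8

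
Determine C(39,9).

211915132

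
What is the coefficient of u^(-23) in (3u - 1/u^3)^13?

-57915

General term: C(13,j)·(3u)^j·(-1/u^3)^(13-j), with u-exponent 1j − 3(13−j) = 4j − 39.
Set 4j − 39 = -23: j = 4.
C(13,4) = 715; 3^4 = 81; (-1)^9 = -1.
Coefficient = 715 · 81 · (-1) = -57915.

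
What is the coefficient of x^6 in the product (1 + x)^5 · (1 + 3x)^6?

Coefficient of x^6 = Σ_{j} C(5,j)·1^j·C(6,6-j)·3^(6-j) for j from 0 to 5.
= 729 + 7290 + 12150 + 5400 + 675 + 18 = 26262.

26262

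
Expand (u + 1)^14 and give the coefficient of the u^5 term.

2002

The general term is C(14,j)·(u)^j·(1)^(14-j); the u^5 term has j = 5.
C(14,5) = 2002.
Coefficient = C(14,5) = 2002.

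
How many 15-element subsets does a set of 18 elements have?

816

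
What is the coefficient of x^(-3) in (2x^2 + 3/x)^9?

General term: C(9,j)·(2x^2)^j·(3/x)^(9-j), with x-exponent 2j − 1(9−j) = 3j − 9.
Set 3j − 9 = -3: j = 2.
C(9,2) = 36; 2^2 = 4; 3^7 = 2187.
Coefficient = 36 · 4 · 2187 = 314928.

314928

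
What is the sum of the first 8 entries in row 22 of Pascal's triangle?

1 + 22 + 231 + 1540 + 7315 + 26334 + 74613 + 170544 = 280600.

280600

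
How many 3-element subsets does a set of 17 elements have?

680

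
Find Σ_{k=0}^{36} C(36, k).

Setting x = 1 in (1+x)^36 gives Σ C(36,k) = 2^36 = 68719476736.

68719476736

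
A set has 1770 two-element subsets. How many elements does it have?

n(n−1)/2 = 1770 ⇒ n(n−1) = 3540. Since 60·59 = 3540, n = 60.

60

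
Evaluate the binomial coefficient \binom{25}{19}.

C(25,19) = C(25,6) by symmetry.
C(25,6) = (25·24·23·22·21·20) / 6! = 127512000 / 720 = 177100.

177100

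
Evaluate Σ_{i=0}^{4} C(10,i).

1 + 10 + 45 + 120 + 210 = 386.

386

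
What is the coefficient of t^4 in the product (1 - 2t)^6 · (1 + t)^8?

Coefficient of t^4 = Σ_{j} C(6,j)·(-2)^j·C(8,4-j)·1^(4-j) for j from 0 to 4.
= 70 + (-672) + 1680 + (-1280) + 240 = 38.

38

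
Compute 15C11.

1365

C(15,11) = C(15,4) by symmetry.
C(15,4) = (15·14·13·12) / 4! = 32760 / 24 = 1365.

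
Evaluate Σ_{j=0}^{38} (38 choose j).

Setting x = 1 in (1+x)^38 gives Σ C(38,j) = 2^38 = 274877906944.

274877906944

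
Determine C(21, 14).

116280

C(21,14) = C(21,7) by symmetry.
C(21,7) = (21·20·19·18·17·16·15) / 7! = 586051200 / 5040 = 116280.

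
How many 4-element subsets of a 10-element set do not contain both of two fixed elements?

182

All 4-subsets: C(10,4) = 210. Those containing both fixed elements: C(8,2) = 28.
210 − 28 = 182.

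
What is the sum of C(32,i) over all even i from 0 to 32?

Half of (1+1)^32 + (1−1)^32 gives the even-index sum: 2^31 = 2147483648.

2147483648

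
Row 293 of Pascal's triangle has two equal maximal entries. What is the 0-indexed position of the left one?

For odd n = 293, C(293,i) peaks at i = (n−1)/2 and (n+1)/2; the smaller is 146.

146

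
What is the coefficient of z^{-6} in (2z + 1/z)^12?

1760

General term: C(12,j)·(2z)^j·(1/z)^(12-j), with z-exponent 1j − 1(12−j) = 2j − 12.
Set 2j − 12 = -6: j = 3.
C(12,3) = 220; 2^3 = 8; 1^9 = 1.
Coefficient = 220 · 8 · 1 = 1760.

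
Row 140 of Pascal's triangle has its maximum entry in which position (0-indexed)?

C(140,i) is maximized at i = 140/2 = 70.

70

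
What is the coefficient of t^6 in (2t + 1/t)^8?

General term: C(8,j)·(2t)^j·(1/t)^(8-j), with t-exponent 1j − 1(8−j) = 2j − 8.
Set 2j − 8 = 6: j = 7.
C(8,7) = 8; 2^7 = 128; 1^1 = 1.
Coefficient = 8 · 128 · 1 = 1024.

1024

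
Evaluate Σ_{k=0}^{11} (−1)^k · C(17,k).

The partial alternating sum Σ_{k=0}^{11} (−1)^k C(17,k) = (−1)^11 C(16,11) = -4368.

-4368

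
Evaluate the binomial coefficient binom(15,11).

C(15,11) = C(15,4) by symmetry.
C(15,4) = (15·14·13·12) / 4! = 32760 / 24 = 1365.

1365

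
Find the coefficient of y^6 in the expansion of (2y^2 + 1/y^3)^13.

366080

General term: C(13,j)·(2y^2)^j·(1/y^3)^(13-j), with y-exponent 2j − 3(13−j) = 5j − 39.
Set 5j − 39 = 6: j = 9.
C(13,9) = 715; 2^9 = 512; 1^4 = 1.
Coefficient = 715 · 512 · 1 = 366080.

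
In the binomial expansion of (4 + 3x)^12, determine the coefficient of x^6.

2759049216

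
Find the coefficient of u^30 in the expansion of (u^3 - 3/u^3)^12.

-36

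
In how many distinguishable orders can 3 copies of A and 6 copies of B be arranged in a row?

Choose positions for the A's: C(9,3) = 84.

84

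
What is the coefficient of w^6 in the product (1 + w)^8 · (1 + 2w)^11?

Coefficient of w^6 = Σ_{j} C(8,j)·1^j·C(11,6-j)·2^(6-j) for j from 0 to 6.
= 29568 + 118272 + 147840 + 73920 + 15400 + 1232 + 28 = 386260.

386260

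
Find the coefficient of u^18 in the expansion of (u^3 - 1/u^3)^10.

45

General term: C(10,j)·(u^3)^j·(-1/u^3)^(10-j), with u-exponent 3j − 3(10−j) = 6j − 30.
Set 6j − 30 = 18: j = 8.
C(10,8) = 45; 1^8 = 1; (-1)^2 = 1.
Coefficient = 45 · 1 · 1 = 45.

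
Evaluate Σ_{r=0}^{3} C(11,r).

232

1 + 11 + 55 + 165 = 232.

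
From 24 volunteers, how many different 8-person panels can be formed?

This is C(24,8) = 735471.

735471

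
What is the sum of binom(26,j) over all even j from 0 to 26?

Half of (1+1)^26 + (1−1)^26 gives the even-index sum: 2^25 = 33554432.

33554432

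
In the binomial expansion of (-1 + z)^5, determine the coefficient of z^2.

-10

The general term is C(5,j)·(-1)^j·(z)^(5-j); the z^2 term has j = 3.
C(5,3) = 10.
Coefficient = C(5,3) · (-1)^3 = 10 · (-1) = -10.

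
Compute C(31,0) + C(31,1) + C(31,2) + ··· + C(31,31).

2147483648

Setting x = 1 in (1+x)^31 gives Σ C(31,j) = 2^31 = 2147483648.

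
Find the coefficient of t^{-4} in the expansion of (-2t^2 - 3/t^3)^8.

General term: C(8,j)·(-2t^2)^j·(-3/t^3)^(8-j), with t-exponent 2j − 3(8−j) = 5j − 24.
Set 5j − 24 = -4: j = 4.
C(8,4) = 70; (-2)^4 = 16; (-3)^4 = 81.
Coefficient = 70 · 16 · 81 = 90720.

90720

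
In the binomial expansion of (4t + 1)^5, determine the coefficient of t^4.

The general term is C(5,j)·(4t)^j·(1)^(5-j); the t^4 term has j = 4.
C(5,4) = 5.
Coefficient = C(5,4) · 4^4 = 5 · 256 = 1280.

1280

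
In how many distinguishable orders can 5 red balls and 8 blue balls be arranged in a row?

Choose positions for the red balls: C(13,5) = 1287.

1287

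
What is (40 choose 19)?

C(40,19) = (40·39·38·37·36·35·34·33·32·31·30·29·28·27·26·25·24·23·22) / 19! = 15969861751731289590988800000 / 121645100408832000 = 131282408400.

131282408400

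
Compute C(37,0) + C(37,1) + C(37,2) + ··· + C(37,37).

137438953472

Setting x = 1 in (1+x)^37 gives Σ C(37,i) = 2^37 = 137438953472.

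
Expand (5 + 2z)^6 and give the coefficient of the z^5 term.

The general term is C(6,j)·(5)^j·(2z)^(6-j); the z^5 term has j = 1.
C(6,1) = 6.
Coefficient = C(6,1) · 5^1 · 2^5 = 6 · 5 · 32 = 960.

960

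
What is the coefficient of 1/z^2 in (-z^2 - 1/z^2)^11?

-462

General term: C(11,j)·(-z^2)^j·(-1/z^2)^(11-j), with z-exponent 2j − 2(11−j) = 4j − 22.
Set 4j − 22 = -2: j = 5.
C(11,5) = 462; (-1)^5 = -1; (-1)^6 = 1.
Coefficient = 462 · (-1) · 1 = -462.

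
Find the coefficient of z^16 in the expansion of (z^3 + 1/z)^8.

28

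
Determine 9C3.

84

C(9,3) = (9·8·7) / 3! = 504 / 6 = 84.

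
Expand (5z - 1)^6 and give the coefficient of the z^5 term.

The general term is C(6,j)·(5z)^j·(-1)^(6-j); the z^5 term has j = 5.
C(6,5) = 6.
Coefficient = C(6,5) · 5^5 · (-1)^1 = 6 · 3125 · (-1) = -18750.

-18750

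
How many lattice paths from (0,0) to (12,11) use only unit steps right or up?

Each path is a sequence of 23 steps with 12 rights: C(23,12) = 1352078.

1352078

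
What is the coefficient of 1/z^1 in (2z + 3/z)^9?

489888

General term: C(9,j)·(2z)^j·(3/z)^(9-j), with z-exponent 1j − 1(9−j) = 2j − 9.
Set 2j − 9 = -1: j = 4.
C(9,4) = 126; 2^4 = 16; 3^5 = 243.
Coefficient = 126 · 16 · 243 = 489888.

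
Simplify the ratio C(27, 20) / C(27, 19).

2/5

C(n,k+1)/C(n,k) = (n−k)/(k+1) = (27−19)/(19+1) = 8/20 = 2/5.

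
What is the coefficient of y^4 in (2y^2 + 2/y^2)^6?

960

General term: C(6,j)·(2y^2)^j·(2/y^2)^(6-j), with y-exponent 2j − 2(6−j) = 4j − 12.
Set 4j − 12 = 4: j = 4.
C(6,4) = 15; 2^4 = 16; 2^2 = 4.
Coefficient = 15 · 16 · 4 = 960.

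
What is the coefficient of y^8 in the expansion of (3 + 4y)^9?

The general term is C(9,j)·(3)^j·(4y)^(9-j); the y^8 term has j = 1.
C(9,1) = 9.
Coefficient = C(9,1) · 3^1 · 4^8 = 9 · 3 · 65536 = 1769472.

1769472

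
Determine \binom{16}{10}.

8008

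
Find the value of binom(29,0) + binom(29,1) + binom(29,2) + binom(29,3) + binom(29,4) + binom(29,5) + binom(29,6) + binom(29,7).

2182396

1 + 29 + 406 + 3654 + 23751 + 118755 + 475020 + 1560780 = 2182396.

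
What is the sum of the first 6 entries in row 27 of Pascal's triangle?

101584

1 + 27 + 351 + 2925 + 17550 + 80730 = 101584.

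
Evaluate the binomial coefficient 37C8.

38608020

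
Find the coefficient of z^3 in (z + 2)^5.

40

The general term is C(5,j)·(z)^j·(2)^(5-j); the z^3 term has j = 3.
C(5,3) = 10.
Coefficient = C(5,3) · 2^2 = 10 · 4 = 40.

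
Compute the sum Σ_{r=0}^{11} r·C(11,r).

11264

Differentiating (1+x)^11 and setting x=1: Σ r·C(11,r) = 11·2^10 = 11264.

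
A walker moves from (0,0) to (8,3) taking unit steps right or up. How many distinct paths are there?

Each path is a sequence of 11 steps with 8 rights: C(11,8) = 165.

165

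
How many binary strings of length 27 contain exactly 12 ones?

Choose the 12 positions: C(27,12) = 17383860.

17383860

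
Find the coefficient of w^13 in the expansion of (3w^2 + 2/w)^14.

1260971712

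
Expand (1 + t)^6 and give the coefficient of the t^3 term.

The general term is C(6,j)·(1)^j·(t)^(6-j); the t^3 term has j = 3.
C(6,3) = 20.
Coefficient = C(6,3) = 20.

20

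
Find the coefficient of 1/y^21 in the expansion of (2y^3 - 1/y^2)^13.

26

General term: C(13,j)·(2y^3)^j·(-1/y^2)^(13-j), with y-exponent 3j − 2(13−j) = 5j − 26.
Set 5j − 26 = -21: j = 1.
C(13,1) = 13; 2^1 = 2; (-1)^12 = 1.
Coefficient = 13 · 2 · 1 = 26.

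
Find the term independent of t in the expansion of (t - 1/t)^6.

-20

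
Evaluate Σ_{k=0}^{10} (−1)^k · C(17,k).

The partial alternating sum Σ_{k=0}^{10} (−1)^k C(17,k) = (−1)^10 C(16,10) = 8008.

8008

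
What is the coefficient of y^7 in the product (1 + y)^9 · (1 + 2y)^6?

56412

Coefficient of y^7 = Σ_{j} C(9,j)·1^j·C(6,7-j)·2^(7-j) for j from 1 to 7.
= 576 + 6912 + 20160 + 20160 + 7560 + 1008 + 36 = 56412.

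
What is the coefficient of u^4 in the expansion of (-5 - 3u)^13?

-113115234375

The general term is C(13,j)·(-5)^j·(-3u)^(13-j); the u^4 term has j = 9.
C(13,9) = 715.
Coefficient = C(13,9) · (-5)^9 · (-3)^4 = 715 · (-1953125) · 81 = -113115234375.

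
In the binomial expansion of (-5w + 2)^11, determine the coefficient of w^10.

214843750

The general term is C(11,j)·(-5w)^j·(2)^(11-j); the w^10 term has j = 10.
C(11,10) = 11.
Coefficient = C(11,10) · (-5)^10 · 2^1 = 11 · 9765625 · 2 = 214843750.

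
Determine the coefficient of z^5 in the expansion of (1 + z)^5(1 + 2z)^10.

36365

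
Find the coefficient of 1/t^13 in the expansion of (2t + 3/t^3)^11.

General term: C(11,j)·(2t)^j·(3/t^3)^(11-j), with t-exponent 1j − 3(11−j) = 4j − 33.
Set 4j − 33 = -13: j = 5.
C(11,5) = 462; 2^5 = 32; 3^6 = 729.
Coefficient = 462 · 32 · 729 = 10777536.

10777536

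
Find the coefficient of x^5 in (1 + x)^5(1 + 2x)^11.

Coefficient of x^5 = Σ_{j} C(5,j)·1^j·C(11,5-j)·2^(5-j) for j from 0 to 5.
= 14784 + 26400 + 13200 + 2200 + 110 + 1 = 56695.

56695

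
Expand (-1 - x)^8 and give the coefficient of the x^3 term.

The general term is C(8,j)·(-1)^j·(-x)^(8-j); the x^3 term has j = 5.
C(8,5) = 56.
Coefficient = C(8,5) · (-1)^5 · (-1)^3 = 56 · (-1) · (-1) = 56.

56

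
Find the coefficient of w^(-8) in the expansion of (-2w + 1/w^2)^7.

General term: C(7,j)·(-2w)^j·(1/w^2)^(7-j), with w-exponent 1j − 2(7−j) = 3j − 14.
Set 3j − 14 = -8: j = 2.
C(7,2) = 21; (-2)^2 = 4; 1^5 = 1.
Coefficient = 21 · 4 · 1 = 84.

84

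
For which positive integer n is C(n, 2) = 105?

15

n(n−1)/2 = 105 ⇒ n(n−1) = 210. Since 15·14 = 210, n = 15.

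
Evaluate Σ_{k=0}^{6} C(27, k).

397594

1 + 27 + 351 + 2925 + 17550 + 80730 + 296010 = 397594.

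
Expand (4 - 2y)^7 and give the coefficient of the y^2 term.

The general term is C(7,j)·(4)^j·(-2y)^(7-j); the y^2 term has j = 5.
C(7,5) = 21.
Coefficient = C(7,5) · 4^5 · (-2)^2 = 21 · 1024 · 4 = 86016.

86016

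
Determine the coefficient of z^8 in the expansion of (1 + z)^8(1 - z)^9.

70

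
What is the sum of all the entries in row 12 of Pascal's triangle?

Setting x = 1 in (1+x)^12 gives Σ C(12,j) = 2^12 = 4096.

4096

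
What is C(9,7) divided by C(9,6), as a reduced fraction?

C(n,k+1)/C(n,k) = (n−k)/(k+1) = (9−6)/(6+1) = 3/7.

3/7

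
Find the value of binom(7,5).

21

C(7,5) = C(7,2) by symmetry.
C(7,2) = (7·6) / 2! = 42 / 2 = 21.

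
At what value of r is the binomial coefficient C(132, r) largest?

C(132,r) is maximized at r = 132/2 = 66.

66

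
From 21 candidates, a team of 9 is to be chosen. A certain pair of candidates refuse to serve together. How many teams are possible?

All 9-subsets: C(21,9) = 293930. Those containing both fixed elements: C(19,7) = 50388.
293930 − 50388 = 243542.

243542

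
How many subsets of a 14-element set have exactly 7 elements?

3432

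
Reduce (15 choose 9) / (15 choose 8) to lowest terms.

C(n,k+1)/C(n,k) = (n−k)/(k+1) = (15−8)/(8+1) = 7/9.

7/9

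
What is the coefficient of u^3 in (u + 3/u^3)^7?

General term: C(7,j)·(u)^j·(3/u^3)^(7-j), with u-exponent 1j − 3(7−j) = 4j − 21.
Set 4j − 21 = 3: j = 6.
C(7,6) = 7; 1^6 = 1; 3^1 = 3.
Coefficient = 7 · 1 · 3 = 21.

21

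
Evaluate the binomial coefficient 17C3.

680

C(17,3) = (17·16·15) / 3! = 4080 / 6 = 680.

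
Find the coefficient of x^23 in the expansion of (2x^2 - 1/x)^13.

-53248

General term: C(13,j)·(2x^2)^j·(-1/x)^(13-j), with x-exponent 2j − 1(13−j) = 3j − 13.
Set 3j − 13 = 23: j = 12.
C(13,12) = 13; 2^12 = 4096; (-1)^1 = -1.
Coefficient = 13 · 4096 · (-1) = -53248.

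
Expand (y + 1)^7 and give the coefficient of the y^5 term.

21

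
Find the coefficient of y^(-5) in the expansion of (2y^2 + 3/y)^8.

General term: C(8,j)·(2y^2)^j·(3/y)^(8-j), with y-exponent 2j − 1(8−j) = 3j − 8.
Set 3j − 8 = -5: j = 1.
C(8,1) = 8; 2^1 = 2; 3^7 = 2187.
Coefficient = 8 · 2 · 2187 = 34992.

34992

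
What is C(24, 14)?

1961256

C(24,14) = C(24,10) by symmetry.
C(24,10) = (24·23·22·21·20·19·18·17·16·15) / 10! = 7117005772800 / 3628800 = 1961256.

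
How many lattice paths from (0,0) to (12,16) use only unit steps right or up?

30421755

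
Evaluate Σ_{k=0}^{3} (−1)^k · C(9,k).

-56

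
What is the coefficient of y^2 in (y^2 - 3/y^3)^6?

General term: C(6,j)·(y^2)^j·(-3/y^3)^(6-j), with y-exponent 2j − 3(6−j) = 5j − 18.
Set 5j − 18 = 2: j = 4.
C(6,4) = 15; 1^4 = 1; (-3)^2 = 9.
Coefficient = 15 · 1 · 9 = 135.

135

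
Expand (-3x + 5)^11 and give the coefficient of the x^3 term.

The general term is C(11,j)·(-3x)^j·(5)^(11-j); the x^3 term has j = 3.
C(11,3) = 165.
Coefficient = C(11,3) · (-3)^3 · 5^8 = 165 · (-27) · 390625 = -1740234375.

-1740234375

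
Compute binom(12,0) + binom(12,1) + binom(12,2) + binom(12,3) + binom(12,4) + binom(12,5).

1 + 12 + 66 + 220 + 495 + 792 = 1586.

1586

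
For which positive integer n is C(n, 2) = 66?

n(n−1)/2 = 66 ⇒ n(n−1) = 132. Since 12·11 = 132, n = 12.

12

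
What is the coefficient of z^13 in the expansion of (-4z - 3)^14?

2818572288

The general term is C(14,j)·(-4z)^j·(-3)^(14-j); the z^13 term has j = 13.
C(14,13) = 14.
Coefficient = C(14,13) · (-4)^13 · (-3)^1 = 14 · (-67108864) · (-3) = 2818572288.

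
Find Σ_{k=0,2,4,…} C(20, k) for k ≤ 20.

524288

Even-k terms of row 20 sum to 2^19 = 524288.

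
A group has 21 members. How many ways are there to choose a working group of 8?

This is C(21,8) = 203490.

203490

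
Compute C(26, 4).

14950

C(26,4) = (26·25·24·23) / 4! = 358800 / 24 = 14950.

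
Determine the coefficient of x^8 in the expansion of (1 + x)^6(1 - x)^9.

Coefficient of x^8 = Σ_{j} C(6,j)·1^j·C(9,8-j)·(-1)^(8-j) for j from 0 to 6.
= 9 + (-216) + 1260 + (-2520) + 1890 + (-504) + 36 = -45.

-45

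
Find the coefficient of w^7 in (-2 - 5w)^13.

-8580000000

The general term is C(13,j)·(-2)^j·(-5w)^(13-j); the w^7 term has j = 6.
C(13,6) = 1716.
Coefficient = C(13,6) · (-2)^6 · (-5)^7 = 1716 · 64 · (-78125) = -8580000000.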